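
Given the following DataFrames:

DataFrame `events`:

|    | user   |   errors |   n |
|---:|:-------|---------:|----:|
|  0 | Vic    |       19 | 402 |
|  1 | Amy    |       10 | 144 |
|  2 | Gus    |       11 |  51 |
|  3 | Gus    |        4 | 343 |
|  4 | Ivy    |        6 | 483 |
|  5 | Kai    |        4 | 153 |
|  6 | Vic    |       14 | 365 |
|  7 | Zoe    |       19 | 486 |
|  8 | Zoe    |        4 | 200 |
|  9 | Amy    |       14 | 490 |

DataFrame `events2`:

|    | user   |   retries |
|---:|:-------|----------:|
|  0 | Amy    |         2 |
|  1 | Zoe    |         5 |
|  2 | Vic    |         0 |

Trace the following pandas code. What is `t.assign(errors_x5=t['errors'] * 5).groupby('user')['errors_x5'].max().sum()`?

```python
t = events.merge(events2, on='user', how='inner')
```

260

merge on 'user' (how='inner') → 6 rows:
  user  errors    n  retries
0  Vic      19  402        0
1  Amy      10  144        2
2  Vic      14  365        0
3  Zoe      19  486        5
4  Zoe       4  200        5
5  Amy      14  490        2
add column errors_x5 = t['errors'] * 5:
  user  errors    n  retries  errors_x5
0  Vic      19  402        0         95
1  Amy      10  144        2         50
2  Vic      14  365        0         70
3  Zoe      19  486        5         95
4  Zoe       4  200        5         20
5  Amy      14  490        2         70
group by user, max of errors_x5:
user
Amy    70
Vic    95
Zoe    95
Name: errors_x5, dtype: int64
Finally, sum of the resulting series = 260.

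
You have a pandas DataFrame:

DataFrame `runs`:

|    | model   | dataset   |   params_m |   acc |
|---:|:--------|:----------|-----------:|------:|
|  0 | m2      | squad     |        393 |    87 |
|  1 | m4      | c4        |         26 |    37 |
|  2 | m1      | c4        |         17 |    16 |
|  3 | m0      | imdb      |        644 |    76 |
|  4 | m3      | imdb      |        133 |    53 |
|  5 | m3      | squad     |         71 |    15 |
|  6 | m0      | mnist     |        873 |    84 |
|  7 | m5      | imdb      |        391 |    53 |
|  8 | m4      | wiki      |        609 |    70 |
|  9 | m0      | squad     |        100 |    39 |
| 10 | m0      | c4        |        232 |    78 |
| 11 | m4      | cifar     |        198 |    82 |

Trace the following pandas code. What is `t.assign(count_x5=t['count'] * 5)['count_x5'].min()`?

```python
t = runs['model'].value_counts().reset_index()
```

5

value_counts of model:
model
m0    4
m4    3
m3    2
m2    1
m1    1
m5    1
Name: count, dtype: int64
reset_index():
  model  count
0    m0      4
1    m4      3
2    m3      2
3    m2      1
4    m1      1
5    m5      1
add column count_x5 = t['count'] * 5:
  model  count  count_x5
0    m0      4        20
1    m4      3        15
2    m3      2        10
3    m2      1         5
4    m1      1         5
5    m5      1         5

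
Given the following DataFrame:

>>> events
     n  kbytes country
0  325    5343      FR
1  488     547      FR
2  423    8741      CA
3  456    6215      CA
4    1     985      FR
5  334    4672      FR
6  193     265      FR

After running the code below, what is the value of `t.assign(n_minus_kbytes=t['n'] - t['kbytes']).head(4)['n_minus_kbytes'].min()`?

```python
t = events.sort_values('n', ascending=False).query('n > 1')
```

sort by n descending:
     n  kbytes country
1  488     547      FR
3  456    6215      CA
2  423    8741      CA
5  334    4672      FR
0  325    5343      FR
6  193     265      FR
4    1     985      FR
filter rows where n > 1:
     n  kbytes country
1  488     547      FR
3  456    6215      CA
2  423    8741      CA
5  334    4672      FR
0  325    5343      FR
6  193     265      FR
add column n_minus_kbytes = t['n'] - t['kbytes']:
     n  kbytes country  n_minus_kbytes
1  488     547      FR             -59
3  456    6215      CA           -5759
2  423    8741      CA           -8318
5  334    4672      FR           -4338
0  325    5343      FR           -5018
6  193     265      FR             -72
take first 4 rows:
     n  kbytes country  n_minus_kbytes
1  488     547      FR             -59
3  456    6215      CA           -5759
2  423    8741      CA           -8318
5  334    4672      FR           -4338

-8318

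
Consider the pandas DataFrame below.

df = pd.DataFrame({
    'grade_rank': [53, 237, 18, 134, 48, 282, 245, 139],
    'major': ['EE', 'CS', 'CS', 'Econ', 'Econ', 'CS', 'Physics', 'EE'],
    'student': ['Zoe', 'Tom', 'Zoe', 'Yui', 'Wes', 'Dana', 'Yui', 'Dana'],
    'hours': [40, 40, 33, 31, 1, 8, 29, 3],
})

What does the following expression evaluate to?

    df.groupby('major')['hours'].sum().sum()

group by major, sum of hours:
major
CS         81
EE         43
Econ       32
Physics    29
Name: hours, dtype: int64
Taking the sum of the resulting series gives 185.

185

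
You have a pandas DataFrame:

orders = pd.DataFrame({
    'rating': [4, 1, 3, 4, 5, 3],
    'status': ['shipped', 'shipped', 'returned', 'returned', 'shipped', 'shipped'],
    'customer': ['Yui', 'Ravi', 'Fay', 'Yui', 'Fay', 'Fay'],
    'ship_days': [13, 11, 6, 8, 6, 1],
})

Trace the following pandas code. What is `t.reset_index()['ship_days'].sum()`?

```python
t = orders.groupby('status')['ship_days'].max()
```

21

group by status, max of ship_days:
status
returned     8
shipped     13
Name: ship_days, dtype: int64
reset_index():
     status  ship_days
0  returned          8
1   shipped         13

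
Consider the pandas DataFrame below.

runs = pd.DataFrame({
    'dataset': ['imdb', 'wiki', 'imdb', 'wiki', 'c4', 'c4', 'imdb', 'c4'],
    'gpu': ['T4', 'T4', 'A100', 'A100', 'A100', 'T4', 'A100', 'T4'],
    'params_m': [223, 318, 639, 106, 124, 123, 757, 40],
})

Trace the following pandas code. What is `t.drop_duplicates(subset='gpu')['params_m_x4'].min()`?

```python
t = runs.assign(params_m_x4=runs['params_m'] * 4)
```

892

add column params_m_x4 = runs['params_m'] * 4:
  dataset   gpu  params_m  params_m_x4
0    imdb    T4       223          892
1    wiki    T4       318         1272
2    imdb  A100       639         2556
3    wiki  A100       106          424
4      c4  A100       124          496
5      c4    T4       123          492
6    imdb  A100       757         3028
7      c4    T4        40          160
drop duplicate gpu (keep=first):
  dataset   gpu  params_m  params_m_x4
0    imdb    T4       223          892
2    imdb  A100       639         2556
The min of column 'params_m_x4' is 892.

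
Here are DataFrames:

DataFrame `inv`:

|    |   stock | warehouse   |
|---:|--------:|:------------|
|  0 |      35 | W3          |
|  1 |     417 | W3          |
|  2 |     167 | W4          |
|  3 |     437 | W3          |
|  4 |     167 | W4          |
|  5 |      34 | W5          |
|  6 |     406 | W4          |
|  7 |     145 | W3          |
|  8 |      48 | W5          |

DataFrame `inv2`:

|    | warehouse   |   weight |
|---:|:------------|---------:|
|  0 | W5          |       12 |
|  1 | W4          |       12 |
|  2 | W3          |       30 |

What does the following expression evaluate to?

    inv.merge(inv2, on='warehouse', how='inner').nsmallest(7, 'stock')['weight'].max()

merge on 'warehouse' (how='inner') → 9 rows:
   stock warehouse  weight
0     35        W3      30
1    417        W3      30
2    167        W4      12
3    437        W3      30
4    167        W4      12
5     34        W5      12
6    406        W4      12
7    145        W3      30
8     48        W5      12
take 7 rows with smallest stock:
   stock warehouse  weight
5     34        W5      12
0     35        W3      30
8     48        W5      12
7    145        W3      30
2    167        W4      12
4    167        W4      12
6    406        W4      12

30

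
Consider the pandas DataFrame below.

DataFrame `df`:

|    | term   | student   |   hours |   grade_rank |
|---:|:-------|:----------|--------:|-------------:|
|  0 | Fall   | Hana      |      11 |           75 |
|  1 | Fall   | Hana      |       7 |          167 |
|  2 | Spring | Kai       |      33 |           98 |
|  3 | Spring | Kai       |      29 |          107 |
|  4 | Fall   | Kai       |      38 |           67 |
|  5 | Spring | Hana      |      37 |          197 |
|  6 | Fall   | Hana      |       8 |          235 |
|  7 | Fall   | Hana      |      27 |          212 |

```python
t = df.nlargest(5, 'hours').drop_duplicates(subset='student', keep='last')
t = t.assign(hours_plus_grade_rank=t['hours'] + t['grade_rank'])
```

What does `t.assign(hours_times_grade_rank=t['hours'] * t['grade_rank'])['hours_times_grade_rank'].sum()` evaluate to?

8827

take 5 rows with largest hours:
     term student  hours  grade_rank
4    Fall     Kai     38          67
5  Spring    Hana     37         197
2  Spring     Kai     33          98
3  Spring     Kai     29         107
7    Fall    Hana     27         212
drop duplicate student (keep=last):
     term student  hours  grade_rank
3  Spring     Kai     29         107
7    Fall    Hana     27         212
add column hours_plus_grade_rank = t['hours'] + t['grade_rank']:
     term student  hours  grade_rank  hours_plus_grade_rank
3  Spring     Kai     29         107                    136
7    Fall    Hana     27         212                    239
add column hours_times_grade_rank = t['hours'] * t['grade_rank']:
     term student  hours  grade_rank  hours_plus_grade_rank  hours_times_grade_rank
3  Spring     Kai     29         107                    136                    3103
7    Fall    Hana     27         212                    239                    5724
So sum() = 8827.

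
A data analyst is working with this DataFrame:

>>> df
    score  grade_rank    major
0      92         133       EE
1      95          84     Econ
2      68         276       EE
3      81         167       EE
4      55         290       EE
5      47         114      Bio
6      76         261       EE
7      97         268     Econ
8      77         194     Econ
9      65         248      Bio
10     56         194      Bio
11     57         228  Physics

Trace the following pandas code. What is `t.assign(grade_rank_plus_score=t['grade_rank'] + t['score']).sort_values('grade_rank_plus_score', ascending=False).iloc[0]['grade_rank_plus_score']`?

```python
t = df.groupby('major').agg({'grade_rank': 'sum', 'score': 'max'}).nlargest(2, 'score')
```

1219

group by major: sum(grade_rank), max(score):
         grade_rank  score
major                     
Bio             556     65
EE             1127     92
Econ            546     97
Physics         228     57
take 2 rows with largest score:
       grade_rank  score
major                   
Econ          546     97
EE           1127     92
add column grade_rank_plus_score = t['grade_rank'] + t['score']:
       grade_rank  score  grade_rank_plus_score
major                                          
Econ          546     97                    643
EE           1127     92                   1219
sort by grade_rank_plus_score descending:
       grade_rank  score  grade_rank_plus_score
major                                          
EE           1127     92                   1219
Econ          546     97                    643
Finally, value at position 0, column 'grade_rank_plus_score' = 1219.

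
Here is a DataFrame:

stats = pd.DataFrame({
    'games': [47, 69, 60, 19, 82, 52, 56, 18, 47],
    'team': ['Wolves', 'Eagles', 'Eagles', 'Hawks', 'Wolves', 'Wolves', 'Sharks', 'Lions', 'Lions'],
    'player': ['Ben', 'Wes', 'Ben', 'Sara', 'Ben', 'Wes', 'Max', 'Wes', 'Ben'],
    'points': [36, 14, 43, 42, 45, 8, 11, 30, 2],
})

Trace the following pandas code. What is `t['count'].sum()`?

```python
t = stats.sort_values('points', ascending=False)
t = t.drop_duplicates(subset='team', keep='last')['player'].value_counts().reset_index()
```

sort by points descending:
   games    team player  points
4     82  Wolves    Ben      45
2     60  Eagles    Ben      43
3     19   Hawks   Sara      42
0     47  Wolves    Ben      36
7     18   Lions    Wes      30
1     69  Eagles    Wes      14
6     56  Sharks    Max      11
5     52  Wolves    Wes       8
8     47   Lions    Ben       2
drop duplicate team (keep=last):
   games    team player  points
3     19   Hawks   Sara      42
1     69  Eagles    Wes      14
6     56  Sharks    Max      11
5     52  Wolves    Wes       8
8     47   Lions    Ben       2
value_counts of player:
player
Wes     2
Sara    1
Max     1
Ben     1
Name: count, dtype: int64
reset_index():
  player  count
0    Wes      2
1   Sara      1
2    Max      1
3    Ben      1

5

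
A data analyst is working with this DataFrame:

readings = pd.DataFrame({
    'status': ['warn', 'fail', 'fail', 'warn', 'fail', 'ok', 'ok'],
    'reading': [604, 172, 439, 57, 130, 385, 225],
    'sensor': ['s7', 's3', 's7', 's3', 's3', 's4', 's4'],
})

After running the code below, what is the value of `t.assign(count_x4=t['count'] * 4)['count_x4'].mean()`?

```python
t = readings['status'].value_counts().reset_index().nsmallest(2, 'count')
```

8.0

value_counts of status:
status
fail    3
warn    2
ok      2
Name: count, dtype: int64
reset_index():
  status  count
0   fail      3
1   warn      2
2     ok      2
take 2 rows with smallest count:
  status  count
1   warn      2
2     ok      2
add column count_x4 = t['count'] * 4:
  status  count  count_x4
1   warn      2         8
2     ok      2         8
Hence 8.0.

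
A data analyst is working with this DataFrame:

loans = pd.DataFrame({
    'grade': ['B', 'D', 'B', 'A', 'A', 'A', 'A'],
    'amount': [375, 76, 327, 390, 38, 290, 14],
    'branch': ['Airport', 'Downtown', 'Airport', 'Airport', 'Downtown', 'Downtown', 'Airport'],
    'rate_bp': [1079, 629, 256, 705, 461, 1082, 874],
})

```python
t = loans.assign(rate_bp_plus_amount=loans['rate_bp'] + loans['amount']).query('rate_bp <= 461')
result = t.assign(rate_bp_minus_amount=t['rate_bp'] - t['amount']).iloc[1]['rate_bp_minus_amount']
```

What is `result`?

add column rate_bp_plus_amount = loans['rate_bp'] + loans['amount']:
  grade  amount    branch  rate_bp  rate_bp_plus_amount
0     B     375   Airport     1079                 1454
1     D      76  Downtown      629                  705
2     B     327   Airport      256                  583
3     A     390   Airport      705                 1095
4     A      38  Downtown      461                  499
5     A     290  Downtown     1082                 1372
6     A      14   Airport      874                  888
filter rows where rate_bp <= 461:
  grade  amount    branch  rate_bp  rate_bp_plus_amount
2     B     327   Airport      256                  583
4     A      38  Downtown      461                  499
add column rate_bp_minus_amount = t['rate_bp'] - t['amount']:
  grade  amount    branch  rate_bp  rate_bp_plus_amount  rate_bp_minus_amount
2     B     327   Airport      256                  583                   -71
4     A      38  Downtown      461                  499                   423
So iloc[1]['rate_bp_minus_amount'] = 423.

423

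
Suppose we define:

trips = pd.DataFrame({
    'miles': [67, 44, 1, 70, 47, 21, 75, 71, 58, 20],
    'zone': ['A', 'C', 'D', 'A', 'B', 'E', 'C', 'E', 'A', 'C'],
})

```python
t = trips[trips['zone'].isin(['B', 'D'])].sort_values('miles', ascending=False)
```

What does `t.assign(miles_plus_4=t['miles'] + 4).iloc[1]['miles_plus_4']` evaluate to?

filter rows where zone in ['B', 'D']:
   miles zone
2      1    D
4     47    B
sort by miles descending:
   miles zone
4     47    B
2      1    D
add column miles_plus_4 = t['miles'] + 4:
   miles zone  miles_plus_4
4     47    B            51
2      1    D             5
Finally, value at position 1, column 'miles_plus_4' = 5.

5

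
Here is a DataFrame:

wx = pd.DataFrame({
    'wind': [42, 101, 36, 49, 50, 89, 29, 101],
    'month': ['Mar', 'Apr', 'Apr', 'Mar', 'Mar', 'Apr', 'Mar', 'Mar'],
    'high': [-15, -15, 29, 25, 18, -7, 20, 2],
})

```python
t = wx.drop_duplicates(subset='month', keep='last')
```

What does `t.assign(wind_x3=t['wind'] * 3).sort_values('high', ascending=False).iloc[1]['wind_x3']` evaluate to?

drop duplicate month (keep=last):
   wind month  high
5    89   Apr    -7
7   101   Mar     2
add column wind_x3 = t['wind'] * 3:
   wind month  high  wind_x3
5    89   Apr    -7      267
7   101   Mar     2      303
sort by high descending:
   wind month  high  wind_x3
7   101   Mar     2      303
5    89   Apr    -7      267
Finally, value at position 1, column 'wind_x3' = 267.

267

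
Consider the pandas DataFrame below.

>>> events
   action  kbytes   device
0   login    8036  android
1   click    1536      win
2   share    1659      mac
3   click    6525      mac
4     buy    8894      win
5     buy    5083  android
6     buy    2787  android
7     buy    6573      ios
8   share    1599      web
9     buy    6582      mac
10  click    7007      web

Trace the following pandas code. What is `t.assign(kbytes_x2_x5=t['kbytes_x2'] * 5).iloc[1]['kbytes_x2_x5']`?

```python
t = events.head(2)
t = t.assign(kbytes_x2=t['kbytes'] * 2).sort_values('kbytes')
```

take first 2 rows:
  action  kbytes   device
0  login    8036  android
1  click    1536      win
add column kbytes_x2 = t['kbytes'] * 2:
  action  kbytes   device  kbytes_x2
0  login    8036  android      16072
1  click    1536      win       3072
sort by kbytes:
  action  kbytes   device  kbytes_x2
1  click    1536      win       3072
0  login    8036  android      16072
add column kbytes_x2_x5 = t['kbytes_x2'] * 5:
  action  kbytes   device  kbytes_x2  kbytes_x2_x5
1  click    1536      win       3072         15360
0  login    8036  android      16072         80360
Finally, value at position 1, column 'kbytes_x2_x5' = 80360.

80360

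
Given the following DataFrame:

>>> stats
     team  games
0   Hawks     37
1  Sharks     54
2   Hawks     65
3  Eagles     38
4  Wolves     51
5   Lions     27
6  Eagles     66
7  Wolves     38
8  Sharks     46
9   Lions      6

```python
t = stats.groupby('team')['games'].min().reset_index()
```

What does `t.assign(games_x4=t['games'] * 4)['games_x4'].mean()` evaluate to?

132.0

group by team, min of games:
team
Eagles    38
Hawks     37
Lions      6
Sharks    46
Wolves    38
Name: games, dtype: int64
reset_index():
     team  games
0  Eagles     38
1   Hawks     37
2   Lions      6
3  Sharks     46
4  Wolves     38
add column games_x4 = t['games'] * 4:
     team  games  games_x4
0  Eagles     38       152
1   Hawks     37       148
2   Lions      6        24
3  Sharks     46       184
4  Wolves     38       152
The mean of column 'games_x4' is 132.0.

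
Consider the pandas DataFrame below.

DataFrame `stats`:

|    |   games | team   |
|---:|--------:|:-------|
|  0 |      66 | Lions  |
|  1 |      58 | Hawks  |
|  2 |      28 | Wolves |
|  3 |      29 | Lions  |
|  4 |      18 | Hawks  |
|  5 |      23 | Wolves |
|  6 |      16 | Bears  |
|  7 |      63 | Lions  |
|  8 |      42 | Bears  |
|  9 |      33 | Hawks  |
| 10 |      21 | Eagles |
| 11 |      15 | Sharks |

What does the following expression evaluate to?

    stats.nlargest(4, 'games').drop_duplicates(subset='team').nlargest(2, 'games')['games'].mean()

62.0

take 4 rows with largest games:
   games   team
0     66  Lions
7     63  Lions
1     58  Hawks
8     42  Bears
drop duplicate team (keep=first):
   games   team
0     66  Lions
1     58  Hawks
8     42  Bears
take 2 rows with largest games:
   games   team
0     66  Lions
1     58  Hawks
So mean() = 62.0.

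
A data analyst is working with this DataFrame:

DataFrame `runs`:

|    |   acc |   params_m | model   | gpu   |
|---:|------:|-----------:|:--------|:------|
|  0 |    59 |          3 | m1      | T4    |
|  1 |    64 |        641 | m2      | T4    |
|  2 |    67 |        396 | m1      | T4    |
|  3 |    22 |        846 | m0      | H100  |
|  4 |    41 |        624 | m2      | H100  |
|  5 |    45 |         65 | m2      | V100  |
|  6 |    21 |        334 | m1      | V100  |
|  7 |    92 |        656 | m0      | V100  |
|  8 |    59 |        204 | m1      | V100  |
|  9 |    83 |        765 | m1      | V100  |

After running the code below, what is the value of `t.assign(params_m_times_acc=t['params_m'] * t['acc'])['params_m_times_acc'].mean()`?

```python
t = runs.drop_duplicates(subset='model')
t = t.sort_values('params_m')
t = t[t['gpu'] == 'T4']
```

drop duplicate model (keep=first):
   acc  params_m model   gpu
0   59         3    m1    T4
1   64       641    m2    T4
3   22       846    m0  H100
sort by params_m:
   acc  params_m model   gpu
0   59         3    m1    T4
1   64       641    m2    T4
3   22       846    m0  H100
filter rows where gpu == 'T4':
   acc  params_m model gpu
0   59         3    m1  T4
1   64       641    m2  T4
add column params_m_times_acc = t['params_m'] * t['acc']:
   acc  params_m model gpu  params_m_times_acc
0   59         3    m1  T4                 177
1   64       641    m2  T4               41024

20600.5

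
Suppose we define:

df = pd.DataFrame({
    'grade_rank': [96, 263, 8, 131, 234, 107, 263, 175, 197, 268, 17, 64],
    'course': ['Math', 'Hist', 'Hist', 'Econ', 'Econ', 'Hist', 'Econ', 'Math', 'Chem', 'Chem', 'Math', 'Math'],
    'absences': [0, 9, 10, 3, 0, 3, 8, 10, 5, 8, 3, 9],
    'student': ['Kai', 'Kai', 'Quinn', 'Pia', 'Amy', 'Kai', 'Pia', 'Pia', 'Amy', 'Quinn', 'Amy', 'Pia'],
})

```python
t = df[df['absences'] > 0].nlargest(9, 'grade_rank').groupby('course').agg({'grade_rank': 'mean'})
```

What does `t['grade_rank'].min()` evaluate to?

filter rows where absences > 0:
    grade_rank course  absences student
1          263   Hist         9     Kai
2            8   Hist        10   Quinn
3          131   Econ         3     Pia
5          107   Hist         3     Kai
6          263   Econ         8     Pia
7          175   Math        10     Pia
8          197   Chem         5     Amy
9          268   Chem         8   Quinn
10          17   Math         3     Amy
11          64   Math         9     Pia
take 9 rows with largest grade_rank:
    grade_rank course  absences student
9          268   Chem         8   Quinn
1          263   Hist         9     Kai
6          263   Econ         8     Pia
8          197   Chem         5     Amy
7          175   Math        10     Pia
3          131   Econ         3     Pia
5          107   Hist         3     Kai
11          64   Math         9     Pia
10          17   Math         3     Amy
group by course, mean of grade_rank:
        grade_rank
course            
Chem    232.500000
Econ    197.000000
Hist    185.000000
Math     85.333333

85.3333333333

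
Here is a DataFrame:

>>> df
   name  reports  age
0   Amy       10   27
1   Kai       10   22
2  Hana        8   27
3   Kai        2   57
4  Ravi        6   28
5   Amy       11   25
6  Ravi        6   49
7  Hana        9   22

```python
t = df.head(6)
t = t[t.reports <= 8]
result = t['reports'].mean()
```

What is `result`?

5.33333333333

take first 6 rows:
   name  reports  age
0   Amy       10   27
1   Kai       10   22
2  Hana        8   27
3   Kai        2   57
4  Ravi        6   28
5   Amy       11   25
filter rows where reports <= 8:
   name  reports  age
2  Hana        8   27
3   Kai        2   57
4  Ravi        6   28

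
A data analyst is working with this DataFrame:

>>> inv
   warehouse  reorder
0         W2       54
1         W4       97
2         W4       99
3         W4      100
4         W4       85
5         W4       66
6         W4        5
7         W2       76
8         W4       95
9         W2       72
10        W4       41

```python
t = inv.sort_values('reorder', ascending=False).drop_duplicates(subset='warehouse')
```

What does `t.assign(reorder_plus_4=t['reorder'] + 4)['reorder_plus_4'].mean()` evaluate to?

92.0

sort by reorder descending:
   warehouse  reorder
3         W4      100
2         W4       99
1         W4       97
8         W4       95
4         W4       85
7         W2       76
9         W2       72
5         W4       66
0         W2       54
10        W4       41
6         W4        5
drop duplicate warehouse (keep=first):
  warehouse  reorder
3        W4      100
7        W2       76
add column reorder_plus_4 = t['reorder'] + 4:
  warehouse  reorder  reorder_plus_4
3        W4      100             104
7        W2       76              80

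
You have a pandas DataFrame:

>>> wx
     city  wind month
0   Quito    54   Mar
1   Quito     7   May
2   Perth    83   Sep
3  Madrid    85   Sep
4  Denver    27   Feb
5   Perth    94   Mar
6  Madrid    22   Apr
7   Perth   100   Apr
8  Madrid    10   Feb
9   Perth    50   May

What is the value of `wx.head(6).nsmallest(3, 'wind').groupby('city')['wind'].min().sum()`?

34

take first 6 rows:
     city  wind month
0   Quito    54   Mar
1   Quito     7   May
2   Perth    83   Sep
3  Madrid    85   Sep
4  Denver    27   Feb
5   Perth    94   Mar
take 3 rows with smallest wind:
     city  wind month
1   Quito     7   May
4  Denver    27   Feb
0   Quito    54   Mar
group by city, min of wind:
city
Denver    27
Quito      7
Name: wind, dtype: int64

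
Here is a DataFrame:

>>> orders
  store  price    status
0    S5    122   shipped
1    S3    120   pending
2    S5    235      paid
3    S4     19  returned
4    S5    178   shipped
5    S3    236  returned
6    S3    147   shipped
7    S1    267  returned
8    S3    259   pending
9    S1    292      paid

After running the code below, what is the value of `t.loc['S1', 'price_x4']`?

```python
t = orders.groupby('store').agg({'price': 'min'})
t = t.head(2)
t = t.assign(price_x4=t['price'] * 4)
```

1068

group by store, min of price:
       price
store       
S1       267
S3       120
S4        19
S5       122
take first 2 rows:
       price
store       
S1       267
S3       120
add column price_x4 = t['price'] * 4:
       price  price_x4
store                 
S1       267      1068
S3       120       480
Finally, value at row 'S1', column 'price_x4' = 1068.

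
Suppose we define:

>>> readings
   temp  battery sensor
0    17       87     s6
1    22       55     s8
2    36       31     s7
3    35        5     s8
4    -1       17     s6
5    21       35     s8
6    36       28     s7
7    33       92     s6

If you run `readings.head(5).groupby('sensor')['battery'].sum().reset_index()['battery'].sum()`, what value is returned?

195

take first 5 rows:
   temp  battery sensor
0    17       87     s6
1    22       55     s8
2    36       31     s7
3    35        5     s8
4    -1       17     s6
group by sensor, sum of battery:
sensor
s6    104
s7     31
s8     60
Name: battery, dtype: int64
reset_index():
  sensor  battery
0     s6      104
1     s7       31
2     s8       60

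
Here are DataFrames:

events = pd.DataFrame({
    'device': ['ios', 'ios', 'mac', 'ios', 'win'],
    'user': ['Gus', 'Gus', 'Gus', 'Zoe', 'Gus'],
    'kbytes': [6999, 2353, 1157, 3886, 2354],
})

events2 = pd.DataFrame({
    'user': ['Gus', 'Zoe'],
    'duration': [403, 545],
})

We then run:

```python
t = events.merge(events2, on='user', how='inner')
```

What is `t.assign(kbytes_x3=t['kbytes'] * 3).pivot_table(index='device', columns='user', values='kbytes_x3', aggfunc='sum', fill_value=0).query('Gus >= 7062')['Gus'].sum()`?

merge on 'user' (how='inner') → 5 rows:
  device user  kbytes  duration
0    ios  Gus    6999       403
1    ios  Gus    2353       403
2    mac  Gus    1157       403
3    ios  Zoe    3886       545
4    win  Gus    2354       403
add column kbytes_x3 = t['kbytes'] * 3:
  device user  kbytes  duration  kbytes_x3
0    ios  Gus    6999       403      20997
1    ios  Gus    2353       403       7059
2    mac  Gus    1157       403       3471
3    ios  Zoe    3886       545      11658
4    win  Gus    2354       403       7062
pivot: rows=device, cols=user, sum(kbytes_x3):
user      Gus    Zoe
device              
ios     28056  11658
mac      3471      0
win      7062      0
filter rows where Gus >= 7062:
user      Gus    Zoe
device              
ios     28056  11658
win      7062      0

35118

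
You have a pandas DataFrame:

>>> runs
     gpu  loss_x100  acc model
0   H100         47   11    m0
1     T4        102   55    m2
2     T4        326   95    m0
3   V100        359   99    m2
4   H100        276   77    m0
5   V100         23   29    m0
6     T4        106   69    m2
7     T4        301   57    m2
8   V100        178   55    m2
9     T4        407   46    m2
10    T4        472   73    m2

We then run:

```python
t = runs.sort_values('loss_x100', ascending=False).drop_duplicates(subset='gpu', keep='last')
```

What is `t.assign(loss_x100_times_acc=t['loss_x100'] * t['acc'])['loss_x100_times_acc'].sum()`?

6794

sort by loss_x100 descending:
     gpu  loss_x100  acc model
10    T4        472   73    m2
9     T4        407   46    m2
3   V100        359   99    m2
2     T4        326   95    m0
7     T4        301   57    m2
4   H100        276   77    m0
8   V100        178   55    m2
6     T4        106   69    m2
1     T4        102   55    m2
0   H100         47   11    m0
5   V100         23   29    m0
drop duplicate gpu (keep=last):
    gpu  loss_x100  acc model
1    T4        102   55    m2
0  H100         47   11    m0
5  V100         23   29    m0
add column loss_x100_times_acc = t['loss_x100'] * t['acc']:
    gpu  loss_x100  acc model  loss_x100_times_acc
1    T4        102   55    m2                 5610
0  H100         47   11    m0                  517
5  V100         23   29    m0                  667
sum of column 'loss_x100_times_acc' → 6794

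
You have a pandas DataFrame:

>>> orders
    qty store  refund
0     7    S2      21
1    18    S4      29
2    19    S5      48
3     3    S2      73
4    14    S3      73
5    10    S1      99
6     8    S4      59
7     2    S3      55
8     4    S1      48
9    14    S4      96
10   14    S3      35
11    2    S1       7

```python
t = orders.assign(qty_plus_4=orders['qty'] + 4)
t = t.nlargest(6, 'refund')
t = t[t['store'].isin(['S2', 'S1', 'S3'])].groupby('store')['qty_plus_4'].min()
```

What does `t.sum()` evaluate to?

add column qty_plus_4 = orders['qty'] + 4:
    qty store  refund  qty_plus_4
0     7    S2      21          11
1    18    S4      29          22
2    19    S5      48          23
3     3    S2      73           7
4    14    S3      73          18
5    10    S1      99          14
6     8    S4      59          12
7     2    S3      55           6
8     4    S1      48           8
9    14    S4      96          18
10   14    S3      35          18
11    2    S1       7           6
take 6 rows with largest refund:
   qty store  refund  qty_plus_4
5   10    S1      99          14
9   14    S4      96          18
3    3    S2      73           7
4   14    S3      73          18
6    8    S4      59          12
7    2    S3      55           6
filter rows where store in ['S2', 'S1', 'S3']:
   qty store  refund  qty_plus_4
5   10    S1      99          14
3    3    S2      73           7
4   14    S3      73          18
7    2    S3      55           6
group by store, min of qty_plus_4:
store
S1    14
S2     7
S3     6
Name: qty_plus_4, dtype: int64
sum of the resulting series → 27

27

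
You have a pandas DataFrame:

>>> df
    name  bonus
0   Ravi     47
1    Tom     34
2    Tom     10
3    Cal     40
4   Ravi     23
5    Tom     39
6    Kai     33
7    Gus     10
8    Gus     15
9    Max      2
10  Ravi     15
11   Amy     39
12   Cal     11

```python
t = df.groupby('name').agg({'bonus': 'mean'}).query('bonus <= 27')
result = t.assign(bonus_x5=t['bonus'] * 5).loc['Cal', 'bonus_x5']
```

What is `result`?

group by name, mean of bonus:
          bonus
name           
Amy   39.000000
Cal   25.500000
Gus   12.500000
Kai   33.000000
Max    2.000000
Ravi  28.333333
Tom   27.666667
filter rows where bonus <= 27:
      bonus
name       
Cal    25.5
Gus    12.5
Max     2.0
add column bonus_x5 = t['bonus'] * 5:
      bonus  bonus_x5
name                 
Cal    25.5     127.5
Gus    12.5      62.5
Max     2.0      10.0
value at row 'Cal', column 'bonus_x5' → 127.5

127.5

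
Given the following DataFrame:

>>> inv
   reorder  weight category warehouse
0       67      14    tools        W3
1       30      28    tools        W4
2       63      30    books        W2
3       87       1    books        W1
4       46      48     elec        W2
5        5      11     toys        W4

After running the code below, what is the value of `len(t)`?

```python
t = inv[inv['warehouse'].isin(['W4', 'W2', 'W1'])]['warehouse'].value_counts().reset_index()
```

filter rows where warehouse in ['W4', 'W2', 'W1']:
   reorder  weight category warehouse
1       30      28    tools        W4
2       63      30    books        W2
3       87       1    books        W1
4       46      48     elec        W2
5        5      11     toys        W4
value_counts of warehouse:
warehouse
W4    2
W2    2
W1    1
Name: count, dtype: int64
reset_index():
  warehouse  count
0        W4      2
1        W2      2
2        W1      1

3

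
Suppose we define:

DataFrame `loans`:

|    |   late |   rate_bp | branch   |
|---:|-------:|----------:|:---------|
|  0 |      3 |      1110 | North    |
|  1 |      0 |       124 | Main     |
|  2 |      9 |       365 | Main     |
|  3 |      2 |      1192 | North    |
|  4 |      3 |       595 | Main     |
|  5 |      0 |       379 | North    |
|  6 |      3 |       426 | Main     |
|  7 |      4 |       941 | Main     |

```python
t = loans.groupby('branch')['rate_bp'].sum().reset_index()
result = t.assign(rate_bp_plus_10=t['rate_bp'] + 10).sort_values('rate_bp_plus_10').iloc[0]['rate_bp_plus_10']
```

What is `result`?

group by branch, sum of rate_bp:
branch
Main     2451
North    2681
Name: rate_bp, dtype: int64
reset_index():
  branch  rate_bp
0   Main     2451
1  North     2681
add column rate_bp_plus_10 = t['rate_bp'] + 10:
  branch  rate_bp  rate_bp_plus_10
0   Main     2451             2461
1  North     2681             2691
sort by rate_bp_plus_10:
  branch  rate_bp  rate_bp_plus_10
0   Main     2451             2461
1  North     2681             2691
Taking the value at position 0, column 'rate_bp_plus_10' gives 2461.

2461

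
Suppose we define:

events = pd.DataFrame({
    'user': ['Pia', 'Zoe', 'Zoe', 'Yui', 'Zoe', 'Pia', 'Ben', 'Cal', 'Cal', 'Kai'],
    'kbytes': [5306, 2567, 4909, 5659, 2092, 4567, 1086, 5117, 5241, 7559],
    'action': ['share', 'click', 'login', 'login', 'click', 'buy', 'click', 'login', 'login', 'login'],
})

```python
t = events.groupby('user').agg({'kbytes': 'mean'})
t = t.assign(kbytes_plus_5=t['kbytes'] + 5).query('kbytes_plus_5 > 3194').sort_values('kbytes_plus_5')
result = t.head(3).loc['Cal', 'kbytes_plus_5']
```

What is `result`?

group by user, mean of kbytes:
           kbytes
user             
Ben   1086.000000
Cal   5179.000000
Kai   7559.000000
Pia   4936.500000
Yui   5659.000000
Zoe   3189.333333
add column kbytes_plus_5 = t['kbytes'] + 5:
           kbytes  kbytes_plus_5
user                            
Ben   1086.000000    1091.000000
Cal   5179.000000    5184.000000
Kai   7559.000000    7564.000000
Pia   4936.500000    4941.500000
Yui   5659.000000    5664.000000
Zoe   3189.333333    3194.333333
filter rows where kbytes_plus_5 > 3194:
           kbytes  kbytes_plus_5
user                            
Cal   5179.000000    5184.000000
Kai   7559.000000    7564.000000
Pia   4936.500000    4941.500000
Yui   5659.000000    5664.000000
Zoe   3189.333333    3194.333333
sort by kbytes_plus_5:
           kbytes  kbytes_plus_5
user                            
Zoe   3189.333333    3194.333333
Pia   4936.500000    4941.500000
Cal   5179.000000    5184.000000
Yui   5659.000000    5664.000000
Kai   7559.000000    7564.000000
take first 3 rows:
           kbytes  kbytes_plus_5
user                            
Zoe   3189.333333    3194.333333
Pia   4936.500000    4941.500000
Cal   5179.000000    5184.000000
Then the value at row 'Cal', column 'kbytes_plus_5': 5184.0

5184.0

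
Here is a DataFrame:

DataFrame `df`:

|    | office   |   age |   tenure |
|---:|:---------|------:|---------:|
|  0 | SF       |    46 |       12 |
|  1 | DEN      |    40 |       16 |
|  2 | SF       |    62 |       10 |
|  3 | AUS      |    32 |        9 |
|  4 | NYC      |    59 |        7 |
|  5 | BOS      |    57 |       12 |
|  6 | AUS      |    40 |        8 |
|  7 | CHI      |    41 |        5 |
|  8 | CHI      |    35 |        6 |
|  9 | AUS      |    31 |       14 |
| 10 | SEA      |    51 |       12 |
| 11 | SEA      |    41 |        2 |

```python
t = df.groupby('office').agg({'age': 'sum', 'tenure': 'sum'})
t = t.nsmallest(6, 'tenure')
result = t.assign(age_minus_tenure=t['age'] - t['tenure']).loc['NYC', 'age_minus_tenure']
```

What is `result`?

52

group by office: sum(age), sum(tenure):
        age  tenure
office             
AUS     103      31
BOS      57      12
CHI      76      11
DEN      40      16
NYC      59       7
SEA      92      14
SF      108      22
take 6 rows with smallest tenure:
        age  tenure
office             
NYC      59       7
CHI      76      11
BOS      57      12
SEA      92      14
DEN      40      16
SF      108      22
add column age_minus_tenure = t['age'] - t['tenure']:
        age  tenure  age_minus_tenure
office                               
NYC      59       7                52
CHI      76      11                65
BOS      57      12                45
SEA      92      14                78
DEN      40      16                24
SF      108      22                86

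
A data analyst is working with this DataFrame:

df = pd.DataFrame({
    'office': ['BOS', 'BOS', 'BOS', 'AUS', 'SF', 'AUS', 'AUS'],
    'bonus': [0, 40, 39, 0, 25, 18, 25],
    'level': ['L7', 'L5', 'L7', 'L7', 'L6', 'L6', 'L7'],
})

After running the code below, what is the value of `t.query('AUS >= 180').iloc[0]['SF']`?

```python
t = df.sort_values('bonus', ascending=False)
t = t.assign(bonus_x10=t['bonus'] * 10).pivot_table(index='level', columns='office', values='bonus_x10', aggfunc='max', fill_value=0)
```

sort by bonus descending:
  office  bonus level
1    BOS     40    L5
2    BOS     39    L7
4     SF     25    L6
6    AUS     25    L7
5    AUS     18    L6
0    BOS      0    L7
3    AUS      0    L7
add column bonus_x10 = t['bonus'] * 10:
  office  bonus level  bonus_x10
1    BOS     40    L5        400
2    BOS     39    L7        390
4     SF     25    L6        250
6    AUS     25    L7        250
5    AUS     18    L6        180
0    BOS      0    L7          0
3    AUS      0    L7          0
pivot: rows=level, cols=office, max(bonus_x10):
office  AUS  BOS   SF
level                
L5        0  400    0
L6      180    0  250
L7      250  390    0
filter rows where AUS >= 180:
office  AUS  BOS   SF
level                
L6      180    0  250
L7      250  390    0

250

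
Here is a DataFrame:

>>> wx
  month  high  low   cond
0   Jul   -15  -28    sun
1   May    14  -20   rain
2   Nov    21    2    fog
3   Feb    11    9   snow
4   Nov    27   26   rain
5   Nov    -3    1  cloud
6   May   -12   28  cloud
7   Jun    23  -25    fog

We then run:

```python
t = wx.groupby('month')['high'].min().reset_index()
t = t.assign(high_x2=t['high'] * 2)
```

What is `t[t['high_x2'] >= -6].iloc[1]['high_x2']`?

46

group by month, min of high:
month
Feb    11
Jul   -15
Jun    23
May   -12
Nov    -3
Name: high, dtype: int64
reset_index():
  month  high
0   Feb    11
1   Jul   -15
2   Jun    23
3   May   -12
4   Nov    -3
add column high_x2 = t['high'] * 2:
  month  high  high_x2
0   Feb    11       22
1   Jul   -15      -30
2   Jun    23       46
3   May   -12      -24
4   Nov    -3       -6
filter rows where high_x2 >= -6:
  month  high  high_x2
0   Feb    11       22
2   Jun    23       46
4   Nov    -3       -6
The value at position 1, column 'high_x2' is 46.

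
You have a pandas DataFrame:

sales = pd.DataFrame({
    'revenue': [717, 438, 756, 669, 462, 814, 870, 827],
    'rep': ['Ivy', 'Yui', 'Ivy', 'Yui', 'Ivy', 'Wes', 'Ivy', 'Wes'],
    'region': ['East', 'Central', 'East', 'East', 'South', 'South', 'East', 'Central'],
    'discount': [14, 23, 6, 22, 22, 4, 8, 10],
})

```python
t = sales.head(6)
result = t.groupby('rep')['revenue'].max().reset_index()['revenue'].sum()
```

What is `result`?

take first 6 rows:
   revenue  rep   region  discount
0      717  Ivy     East        14
1      438  Yui  Central        23
2      756  Ivy     East         6
3      669  Yui     East        22
4      462  Ivy    South        22
5      814  Wes    South         4
group by rep, max of revenue:
rep
Ivy    756
Wes    814
Yui    669
Name: revenue, dtype: int64
reset_index():
   rep  revenue
0  Ivy      756
1  Wes      814
2  Yui      669
Reading off the sum of column 'revenue', we get 2239.

2239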